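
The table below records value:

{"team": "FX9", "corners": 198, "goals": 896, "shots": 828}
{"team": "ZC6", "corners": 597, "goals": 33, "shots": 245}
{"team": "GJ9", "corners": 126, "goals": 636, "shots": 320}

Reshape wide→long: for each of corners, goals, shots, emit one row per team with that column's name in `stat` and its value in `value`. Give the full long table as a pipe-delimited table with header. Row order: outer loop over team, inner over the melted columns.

Each (team, column) pair becomes one row: 3 × 3 = 9 rows.
For example, (FX9, corners) → value=198.

| team | stat | value |
| FX9 | corners | 198 |
| FX9 | goals | 896 |
| FX9 | shots | 828 |
| ZC6 | corners | 597 |
| ZC6 | goals | 33 |
| ZC6 | shots | 245 |
| GJ9 | corners | 126 |
| GJ9 | goals | 636 |
| GJ9 | shots | 320 |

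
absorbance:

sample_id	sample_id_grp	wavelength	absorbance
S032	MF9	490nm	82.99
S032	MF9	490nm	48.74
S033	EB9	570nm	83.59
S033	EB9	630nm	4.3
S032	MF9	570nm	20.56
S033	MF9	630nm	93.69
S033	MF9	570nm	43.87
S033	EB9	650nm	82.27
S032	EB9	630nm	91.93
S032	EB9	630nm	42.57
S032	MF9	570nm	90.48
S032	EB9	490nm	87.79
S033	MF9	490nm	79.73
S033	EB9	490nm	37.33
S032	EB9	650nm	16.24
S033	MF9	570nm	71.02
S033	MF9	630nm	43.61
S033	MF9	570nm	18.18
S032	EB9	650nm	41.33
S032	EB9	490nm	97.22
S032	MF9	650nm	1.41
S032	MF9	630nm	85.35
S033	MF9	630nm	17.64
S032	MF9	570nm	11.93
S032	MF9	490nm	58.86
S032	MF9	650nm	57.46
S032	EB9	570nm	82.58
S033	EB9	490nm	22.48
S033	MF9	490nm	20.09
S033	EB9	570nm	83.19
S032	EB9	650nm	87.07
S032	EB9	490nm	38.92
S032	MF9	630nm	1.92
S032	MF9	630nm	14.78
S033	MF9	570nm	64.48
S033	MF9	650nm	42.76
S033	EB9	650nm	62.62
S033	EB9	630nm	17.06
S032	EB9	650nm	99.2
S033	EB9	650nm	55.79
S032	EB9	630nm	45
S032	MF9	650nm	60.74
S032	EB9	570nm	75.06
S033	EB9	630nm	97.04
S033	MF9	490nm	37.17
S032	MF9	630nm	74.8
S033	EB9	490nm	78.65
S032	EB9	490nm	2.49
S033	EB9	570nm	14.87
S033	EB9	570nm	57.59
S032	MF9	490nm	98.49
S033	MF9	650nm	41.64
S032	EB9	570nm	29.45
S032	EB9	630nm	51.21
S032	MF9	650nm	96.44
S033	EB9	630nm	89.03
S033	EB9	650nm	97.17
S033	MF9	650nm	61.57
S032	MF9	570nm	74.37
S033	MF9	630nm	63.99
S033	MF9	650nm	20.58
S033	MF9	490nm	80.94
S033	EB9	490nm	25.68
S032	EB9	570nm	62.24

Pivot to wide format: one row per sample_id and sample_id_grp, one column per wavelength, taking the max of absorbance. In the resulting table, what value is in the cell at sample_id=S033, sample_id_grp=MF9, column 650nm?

61.57

Rows with sample_id=S033, sample_id_grp=MF9 and wavelength=650nm: absorbance values are 42.76, 41.64, 61.57, 20.58.
max(42.76, 41.64, 61.57, 20.58) = 61.57.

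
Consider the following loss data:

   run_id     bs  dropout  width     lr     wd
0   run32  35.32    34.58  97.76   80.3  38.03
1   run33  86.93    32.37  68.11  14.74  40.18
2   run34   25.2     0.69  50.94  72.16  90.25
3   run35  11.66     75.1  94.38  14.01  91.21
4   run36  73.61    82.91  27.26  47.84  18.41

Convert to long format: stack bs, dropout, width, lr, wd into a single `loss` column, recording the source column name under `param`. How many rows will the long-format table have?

25

5 run_id values × 5 melted columns = 25 rows.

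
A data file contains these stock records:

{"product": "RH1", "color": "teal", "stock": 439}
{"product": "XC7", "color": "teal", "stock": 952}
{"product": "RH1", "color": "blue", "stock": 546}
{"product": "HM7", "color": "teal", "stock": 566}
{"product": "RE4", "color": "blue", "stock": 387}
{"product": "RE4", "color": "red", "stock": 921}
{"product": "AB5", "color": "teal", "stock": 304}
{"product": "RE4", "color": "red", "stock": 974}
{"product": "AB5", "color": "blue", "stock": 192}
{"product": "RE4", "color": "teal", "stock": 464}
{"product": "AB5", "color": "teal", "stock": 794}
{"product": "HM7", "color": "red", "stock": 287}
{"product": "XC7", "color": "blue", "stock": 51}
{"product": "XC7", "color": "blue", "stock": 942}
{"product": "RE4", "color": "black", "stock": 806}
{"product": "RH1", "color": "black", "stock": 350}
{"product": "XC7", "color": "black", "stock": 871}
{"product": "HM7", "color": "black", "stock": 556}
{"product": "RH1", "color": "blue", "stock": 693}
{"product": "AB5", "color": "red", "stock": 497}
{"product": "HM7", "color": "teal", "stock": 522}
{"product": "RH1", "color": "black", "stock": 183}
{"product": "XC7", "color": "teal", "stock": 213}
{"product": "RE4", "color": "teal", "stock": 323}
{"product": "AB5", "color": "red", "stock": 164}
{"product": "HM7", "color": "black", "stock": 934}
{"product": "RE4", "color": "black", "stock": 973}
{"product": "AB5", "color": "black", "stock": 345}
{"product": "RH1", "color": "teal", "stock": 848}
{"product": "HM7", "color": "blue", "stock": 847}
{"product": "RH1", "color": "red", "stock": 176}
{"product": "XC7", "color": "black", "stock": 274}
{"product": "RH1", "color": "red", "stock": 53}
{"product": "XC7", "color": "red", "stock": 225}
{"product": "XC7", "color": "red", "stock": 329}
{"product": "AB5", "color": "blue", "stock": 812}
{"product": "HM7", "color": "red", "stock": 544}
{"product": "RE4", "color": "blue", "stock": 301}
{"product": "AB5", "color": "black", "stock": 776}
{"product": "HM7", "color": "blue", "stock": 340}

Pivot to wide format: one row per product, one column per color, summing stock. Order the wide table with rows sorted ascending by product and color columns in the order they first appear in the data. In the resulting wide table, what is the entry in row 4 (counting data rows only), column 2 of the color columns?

1239

With rows sorted ascending by product, row 4 is product=RH1. color columns in first-appearance order: teal, blue, red, black; column 2 is blue.
Long rows with product=RH1, color=blue: 546 + 693 = 1239.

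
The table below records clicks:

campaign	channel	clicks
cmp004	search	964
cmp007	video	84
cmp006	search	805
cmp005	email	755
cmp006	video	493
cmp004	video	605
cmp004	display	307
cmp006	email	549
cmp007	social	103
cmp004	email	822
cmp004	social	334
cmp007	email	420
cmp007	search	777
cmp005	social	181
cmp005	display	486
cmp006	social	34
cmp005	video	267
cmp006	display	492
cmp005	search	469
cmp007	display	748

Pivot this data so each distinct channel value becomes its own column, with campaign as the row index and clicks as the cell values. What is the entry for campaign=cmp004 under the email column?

Wide layout: rows indexed by campaign, columns are the 5 distinct channel values (search, video, email, display, social).
Cell (campaign=cmp004, channel=email) draws from the long row where campaign=cmp004 and channel=email, which has clicks=822.

822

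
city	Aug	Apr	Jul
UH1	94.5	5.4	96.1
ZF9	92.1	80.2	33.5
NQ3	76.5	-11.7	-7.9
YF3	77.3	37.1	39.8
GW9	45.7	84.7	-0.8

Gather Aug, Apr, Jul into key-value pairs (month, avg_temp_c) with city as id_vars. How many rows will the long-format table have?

5 city values × 3 melted columns = 15 rows.

15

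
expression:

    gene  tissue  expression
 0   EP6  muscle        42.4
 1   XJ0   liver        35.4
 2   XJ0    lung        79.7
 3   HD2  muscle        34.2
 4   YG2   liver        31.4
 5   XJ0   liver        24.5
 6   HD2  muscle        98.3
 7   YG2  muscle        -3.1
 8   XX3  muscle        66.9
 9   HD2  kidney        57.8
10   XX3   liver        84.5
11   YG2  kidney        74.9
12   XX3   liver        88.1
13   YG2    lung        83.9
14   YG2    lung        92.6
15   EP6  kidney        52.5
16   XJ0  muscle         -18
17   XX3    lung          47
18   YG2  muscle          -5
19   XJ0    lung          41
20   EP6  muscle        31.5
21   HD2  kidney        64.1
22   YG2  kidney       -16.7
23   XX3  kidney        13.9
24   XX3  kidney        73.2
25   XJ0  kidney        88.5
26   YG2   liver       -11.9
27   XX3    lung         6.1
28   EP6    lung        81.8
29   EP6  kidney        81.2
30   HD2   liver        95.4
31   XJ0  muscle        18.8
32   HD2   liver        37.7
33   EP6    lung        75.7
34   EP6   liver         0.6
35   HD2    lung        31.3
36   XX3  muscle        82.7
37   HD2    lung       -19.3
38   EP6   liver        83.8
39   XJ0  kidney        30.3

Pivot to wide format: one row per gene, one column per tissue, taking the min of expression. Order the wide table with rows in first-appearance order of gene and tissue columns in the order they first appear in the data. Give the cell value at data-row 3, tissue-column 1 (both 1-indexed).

With rows in first-appearance order of gene, row 3 is gene=HD2. tissue columns in first-appearance order: muscle, liver, lung, kidney; column 1 is muscle.
Long rows with gene=HD2, tissue=muscle: min(34.2, 98.3) = 34.2.

34.2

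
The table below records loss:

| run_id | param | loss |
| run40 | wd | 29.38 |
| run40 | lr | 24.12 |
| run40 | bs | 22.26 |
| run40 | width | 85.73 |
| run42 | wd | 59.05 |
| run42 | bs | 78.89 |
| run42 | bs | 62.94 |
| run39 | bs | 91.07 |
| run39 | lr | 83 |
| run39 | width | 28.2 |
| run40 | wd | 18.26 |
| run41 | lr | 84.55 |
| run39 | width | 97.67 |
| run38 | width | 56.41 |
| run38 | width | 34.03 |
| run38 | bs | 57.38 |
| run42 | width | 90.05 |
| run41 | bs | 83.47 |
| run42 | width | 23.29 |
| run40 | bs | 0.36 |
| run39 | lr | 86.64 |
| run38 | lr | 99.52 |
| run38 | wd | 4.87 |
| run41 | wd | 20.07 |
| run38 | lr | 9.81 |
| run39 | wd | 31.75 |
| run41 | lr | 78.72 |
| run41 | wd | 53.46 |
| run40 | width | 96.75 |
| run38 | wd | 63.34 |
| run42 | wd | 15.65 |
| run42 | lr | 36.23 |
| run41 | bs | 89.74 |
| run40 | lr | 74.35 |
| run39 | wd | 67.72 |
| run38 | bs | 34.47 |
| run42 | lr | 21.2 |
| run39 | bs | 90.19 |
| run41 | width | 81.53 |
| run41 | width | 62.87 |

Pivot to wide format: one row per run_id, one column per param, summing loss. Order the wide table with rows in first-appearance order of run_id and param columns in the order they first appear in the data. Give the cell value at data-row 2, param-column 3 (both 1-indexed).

With rows in first-appearance order of run_id, row 2 is run_id=run42. param columns in first-appearance order: wd, lr, bs, width; column 3 is bs.
Long rows with run_id=run42, param=bs: 78.89 + 62.94 = 141.83.

141.83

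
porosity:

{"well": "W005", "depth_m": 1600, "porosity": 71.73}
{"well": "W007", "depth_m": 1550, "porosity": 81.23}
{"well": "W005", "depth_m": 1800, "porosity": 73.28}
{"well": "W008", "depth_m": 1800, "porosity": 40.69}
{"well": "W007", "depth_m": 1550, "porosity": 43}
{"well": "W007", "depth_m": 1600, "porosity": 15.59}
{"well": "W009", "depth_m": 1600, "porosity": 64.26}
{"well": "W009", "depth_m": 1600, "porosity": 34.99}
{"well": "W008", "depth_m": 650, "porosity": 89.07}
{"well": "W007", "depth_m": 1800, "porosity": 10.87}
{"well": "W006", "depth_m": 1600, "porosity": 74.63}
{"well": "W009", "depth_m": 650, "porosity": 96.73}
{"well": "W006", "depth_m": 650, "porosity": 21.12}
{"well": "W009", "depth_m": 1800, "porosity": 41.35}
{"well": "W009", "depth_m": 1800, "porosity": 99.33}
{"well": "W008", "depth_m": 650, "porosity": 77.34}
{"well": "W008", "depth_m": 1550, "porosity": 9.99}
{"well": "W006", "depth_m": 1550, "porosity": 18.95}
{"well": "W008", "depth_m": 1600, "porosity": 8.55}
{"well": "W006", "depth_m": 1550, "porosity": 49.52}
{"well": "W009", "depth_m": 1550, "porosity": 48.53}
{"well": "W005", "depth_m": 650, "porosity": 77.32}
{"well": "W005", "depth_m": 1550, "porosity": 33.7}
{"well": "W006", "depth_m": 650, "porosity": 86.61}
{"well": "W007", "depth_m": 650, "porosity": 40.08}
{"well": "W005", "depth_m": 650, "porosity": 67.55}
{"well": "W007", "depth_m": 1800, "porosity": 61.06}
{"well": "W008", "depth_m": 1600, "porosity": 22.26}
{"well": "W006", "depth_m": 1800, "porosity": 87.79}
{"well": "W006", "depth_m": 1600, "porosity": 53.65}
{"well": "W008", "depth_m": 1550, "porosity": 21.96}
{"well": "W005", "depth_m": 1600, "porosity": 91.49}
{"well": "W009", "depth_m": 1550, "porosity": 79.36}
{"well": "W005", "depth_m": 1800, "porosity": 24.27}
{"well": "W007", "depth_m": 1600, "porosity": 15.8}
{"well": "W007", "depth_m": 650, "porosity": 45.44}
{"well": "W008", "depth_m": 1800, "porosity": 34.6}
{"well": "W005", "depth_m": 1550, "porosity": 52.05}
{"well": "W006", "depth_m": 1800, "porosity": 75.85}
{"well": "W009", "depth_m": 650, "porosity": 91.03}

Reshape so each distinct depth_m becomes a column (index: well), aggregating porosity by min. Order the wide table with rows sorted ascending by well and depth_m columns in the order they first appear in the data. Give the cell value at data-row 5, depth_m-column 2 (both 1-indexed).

48.53

With rows sorted ascending by well, row 5 is well=W009. depth_m columns in first-appearance order: 1600, 1550, 1800, 650; column 2 is 1550.
Long rows with well=W009, depth_m=1550: min(48.53, 79.36) = 48.53.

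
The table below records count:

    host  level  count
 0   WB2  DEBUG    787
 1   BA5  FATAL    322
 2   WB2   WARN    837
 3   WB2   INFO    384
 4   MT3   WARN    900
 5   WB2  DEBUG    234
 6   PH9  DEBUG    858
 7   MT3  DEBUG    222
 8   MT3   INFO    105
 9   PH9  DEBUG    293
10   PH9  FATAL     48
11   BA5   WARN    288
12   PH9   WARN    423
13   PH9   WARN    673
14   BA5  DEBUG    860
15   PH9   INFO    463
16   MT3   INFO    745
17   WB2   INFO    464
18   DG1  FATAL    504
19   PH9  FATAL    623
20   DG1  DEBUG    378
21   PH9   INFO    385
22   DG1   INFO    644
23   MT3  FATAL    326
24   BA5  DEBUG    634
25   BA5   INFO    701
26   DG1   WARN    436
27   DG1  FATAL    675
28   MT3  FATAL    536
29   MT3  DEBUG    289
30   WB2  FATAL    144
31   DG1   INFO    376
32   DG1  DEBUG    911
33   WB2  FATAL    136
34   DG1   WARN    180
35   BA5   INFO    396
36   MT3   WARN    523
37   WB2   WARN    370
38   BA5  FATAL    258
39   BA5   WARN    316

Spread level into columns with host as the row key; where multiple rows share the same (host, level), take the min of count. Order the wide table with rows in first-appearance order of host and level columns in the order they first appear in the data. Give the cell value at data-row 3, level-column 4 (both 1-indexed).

105

With rows in first-appearance order of host, row 3 is host=MT3. level columns in first-appearance order: DEBUG, FATAL, WARN, INFO; column 4 is INFO.
Long rows with host=MT3, level=INFO: min(105, 745) = 105.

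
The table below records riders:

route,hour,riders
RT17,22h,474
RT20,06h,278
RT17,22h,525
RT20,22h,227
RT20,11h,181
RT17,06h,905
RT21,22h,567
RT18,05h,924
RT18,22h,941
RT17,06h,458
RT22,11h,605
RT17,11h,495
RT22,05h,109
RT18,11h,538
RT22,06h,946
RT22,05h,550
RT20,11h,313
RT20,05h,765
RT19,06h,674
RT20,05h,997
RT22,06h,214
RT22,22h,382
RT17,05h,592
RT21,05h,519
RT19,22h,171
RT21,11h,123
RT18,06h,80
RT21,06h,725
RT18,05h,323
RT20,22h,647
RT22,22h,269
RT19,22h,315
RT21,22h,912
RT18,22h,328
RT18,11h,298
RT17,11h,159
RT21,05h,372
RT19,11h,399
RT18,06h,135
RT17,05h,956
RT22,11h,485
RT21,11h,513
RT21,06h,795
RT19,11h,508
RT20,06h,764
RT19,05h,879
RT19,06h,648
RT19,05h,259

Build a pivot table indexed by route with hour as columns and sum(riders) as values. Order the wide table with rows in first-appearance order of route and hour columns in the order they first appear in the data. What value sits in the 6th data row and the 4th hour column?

1138

With rows in first-appearance order of route, row 6 is route=RT19. hour columns in first-appearance order: 22h, 06h, 11h, 05h; column 4 is 05h.
Long rows with route=RT19, hour=05h: 879 + 259 = 1138.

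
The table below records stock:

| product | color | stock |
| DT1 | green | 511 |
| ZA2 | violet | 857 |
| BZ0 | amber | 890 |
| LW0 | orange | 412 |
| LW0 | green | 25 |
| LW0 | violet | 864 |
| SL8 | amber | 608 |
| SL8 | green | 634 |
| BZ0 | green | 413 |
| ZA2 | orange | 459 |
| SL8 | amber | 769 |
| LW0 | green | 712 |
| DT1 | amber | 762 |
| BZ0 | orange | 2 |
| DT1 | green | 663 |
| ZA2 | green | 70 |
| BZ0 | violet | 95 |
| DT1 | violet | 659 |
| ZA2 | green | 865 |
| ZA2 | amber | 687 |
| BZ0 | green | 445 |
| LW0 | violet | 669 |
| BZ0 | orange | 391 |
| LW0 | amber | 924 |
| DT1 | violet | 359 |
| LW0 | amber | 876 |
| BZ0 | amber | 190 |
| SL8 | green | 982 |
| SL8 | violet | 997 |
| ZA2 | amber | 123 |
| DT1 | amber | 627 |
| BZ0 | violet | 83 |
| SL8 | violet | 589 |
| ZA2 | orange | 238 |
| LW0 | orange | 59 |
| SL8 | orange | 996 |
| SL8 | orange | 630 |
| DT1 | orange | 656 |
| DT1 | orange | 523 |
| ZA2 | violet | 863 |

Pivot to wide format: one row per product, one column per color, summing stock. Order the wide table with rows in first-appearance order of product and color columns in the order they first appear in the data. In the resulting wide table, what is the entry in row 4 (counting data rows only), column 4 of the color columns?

471

With rows in first-appearance order of product, row 4 is product=LW0. color columns in first-appearance order: green, violet, amber, orange; column 4 is orange.
Long rows with product=LW0, color=orange: 412 + 59 = 471.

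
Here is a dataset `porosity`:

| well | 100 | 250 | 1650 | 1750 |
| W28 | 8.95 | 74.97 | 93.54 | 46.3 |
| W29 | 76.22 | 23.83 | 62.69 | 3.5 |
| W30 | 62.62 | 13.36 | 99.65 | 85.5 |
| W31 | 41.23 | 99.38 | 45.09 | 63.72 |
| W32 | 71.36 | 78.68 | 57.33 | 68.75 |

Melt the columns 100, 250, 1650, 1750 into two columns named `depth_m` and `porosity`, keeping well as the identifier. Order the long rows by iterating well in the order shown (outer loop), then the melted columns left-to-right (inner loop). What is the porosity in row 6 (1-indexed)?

20 rows total (5 × 4). Row 6: index ⌊(6-1)/4⌋ = 1 into well → W29; (6-1) mod 4 = 1 into the melted columns → 250.
So row 6 is (W29, 250, 23.83); porosity = 23.83.

23.83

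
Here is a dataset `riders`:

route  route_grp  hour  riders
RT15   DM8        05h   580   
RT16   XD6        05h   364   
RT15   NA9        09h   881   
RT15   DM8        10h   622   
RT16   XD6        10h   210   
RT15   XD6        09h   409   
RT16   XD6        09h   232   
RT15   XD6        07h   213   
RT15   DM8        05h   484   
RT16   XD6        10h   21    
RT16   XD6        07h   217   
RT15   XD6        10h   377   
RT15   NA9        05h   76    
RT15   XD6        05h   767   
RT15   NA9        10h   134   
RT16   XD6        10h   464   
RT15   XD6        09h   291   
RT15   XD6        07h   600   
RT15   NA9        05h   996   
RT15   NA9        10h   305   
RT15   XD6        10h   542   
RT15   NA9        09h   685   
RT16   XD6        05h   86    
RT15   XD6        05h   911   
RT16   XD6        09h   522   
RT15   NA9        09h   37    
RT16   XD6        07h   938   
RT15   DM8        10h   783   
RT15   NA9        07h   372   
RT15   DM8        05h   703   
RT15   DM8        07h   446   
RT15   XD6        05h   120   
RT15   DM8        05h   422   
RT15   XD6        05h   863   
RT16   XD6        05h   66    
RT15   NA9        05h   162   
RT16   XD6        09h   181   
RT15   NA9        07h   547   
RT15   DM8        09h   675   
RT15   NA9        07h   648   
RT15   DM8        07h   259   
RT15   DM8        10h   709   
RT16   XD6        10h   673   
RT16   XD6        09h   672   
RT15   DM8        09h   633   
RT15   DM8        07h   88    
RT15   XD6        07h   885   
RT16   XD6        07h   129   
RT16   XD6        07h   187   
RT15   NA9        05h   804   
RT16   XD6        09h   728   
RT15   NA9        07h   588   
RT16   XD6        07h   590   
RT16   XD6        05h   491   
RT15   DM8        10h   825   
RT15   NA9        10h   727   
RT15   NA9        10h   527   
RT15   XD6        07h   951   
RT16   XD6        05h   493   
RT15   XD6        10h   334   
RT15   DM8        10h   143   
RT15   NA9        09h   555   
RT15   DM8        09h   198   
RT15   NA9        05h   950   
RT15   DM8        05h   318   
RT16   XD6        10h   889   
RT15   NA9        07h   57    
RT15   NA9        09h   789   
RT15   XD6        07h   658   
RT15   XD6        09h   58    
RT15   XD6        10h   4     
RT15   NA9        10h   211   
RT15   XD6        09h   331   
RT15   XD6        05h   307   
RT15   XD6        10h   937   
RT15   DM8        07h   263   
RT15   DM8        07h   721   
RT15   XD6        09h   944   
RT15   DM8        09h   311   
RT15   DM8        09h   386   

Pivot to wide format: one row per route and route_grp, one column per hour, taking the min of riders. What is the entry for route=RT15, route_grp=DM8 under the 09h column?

198

Rows with route=RT15, route_grp=DM8 and hour=09h: riders values are 675, 633, 198, 311, 386.
min(675, 633, 198, 311, 386) = 198.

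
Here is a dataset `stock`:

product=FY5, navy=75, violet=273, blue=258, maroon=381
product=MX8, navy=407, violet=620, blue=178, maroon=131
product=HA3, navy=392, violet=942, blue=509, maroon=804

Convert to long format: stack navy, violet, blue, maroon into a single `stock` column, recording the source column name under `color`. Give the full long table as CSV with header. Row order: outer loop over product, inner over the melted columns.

Each (product, column) pair becomes one row: 3 × 4 = 12 rows.
For example, (FY5, navy) → stock=75.

product,color,stock
FY5,navy,75
FY5,violet,273
FY5,blue,258
FY5,maroon,381
MX8,navy,407
MX8,violet,620
MX8,blue,178
MX8,maroon,131
HA3,navy,392
HA3,violet,942
HA3,blue,509
HA3,maroon,804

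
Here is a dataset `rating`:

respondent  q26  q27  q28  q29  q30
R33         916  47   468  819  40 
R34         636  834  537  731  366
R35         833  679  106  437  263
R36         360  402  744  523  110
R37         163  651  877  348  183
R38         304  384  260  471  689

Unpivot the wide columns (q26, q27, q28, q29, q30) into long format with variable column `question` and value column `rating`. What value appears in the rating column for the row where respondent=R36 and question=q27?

Unpivoting turns each (respondent, wide-column) pair into one long row.
The wide cell at row R36, column q27 holds 402, so the long row (R36, q27) has rating=402.

402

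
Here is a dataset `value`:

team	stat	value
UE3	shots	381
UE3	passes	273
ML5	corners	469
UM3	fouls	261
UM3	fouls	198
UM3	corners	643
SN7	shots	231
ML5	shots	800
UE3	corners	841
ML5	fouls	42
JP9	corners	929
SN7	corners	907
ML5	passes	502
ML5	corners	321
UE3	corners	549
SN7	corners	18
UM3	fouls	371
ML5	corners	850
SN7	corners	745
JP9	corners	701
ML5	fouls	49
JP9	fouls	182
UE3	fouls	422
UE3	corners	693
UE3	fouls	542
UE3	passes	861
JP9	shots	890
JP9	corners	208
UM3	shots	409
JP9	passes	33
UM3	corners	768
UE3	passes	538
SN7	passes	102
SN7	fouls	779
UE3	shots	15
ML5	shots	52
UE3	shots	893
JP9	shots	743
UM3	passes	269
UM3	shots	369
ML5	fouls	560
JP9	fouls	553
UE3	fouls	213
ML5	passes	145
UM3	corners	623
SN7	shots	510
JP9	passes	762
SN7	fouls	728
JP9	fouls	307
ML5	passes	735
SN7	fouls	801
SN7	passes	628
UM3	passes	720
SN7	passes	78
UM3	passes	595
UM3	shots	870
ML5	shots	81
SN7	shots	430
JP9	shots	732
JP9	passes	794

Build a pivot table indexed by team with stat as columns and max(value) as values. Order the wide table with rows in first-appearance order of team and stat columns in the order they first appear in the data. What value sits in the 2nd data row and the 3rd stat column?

850

With rows in first-appearance order of team, row 2 is team=ML5. stat columns in first-appearance order: shots, passes, corners, fouls; column 3 is corners.
Long rows with team=ML5, stat=corners: max(469, 321, 850) = 850.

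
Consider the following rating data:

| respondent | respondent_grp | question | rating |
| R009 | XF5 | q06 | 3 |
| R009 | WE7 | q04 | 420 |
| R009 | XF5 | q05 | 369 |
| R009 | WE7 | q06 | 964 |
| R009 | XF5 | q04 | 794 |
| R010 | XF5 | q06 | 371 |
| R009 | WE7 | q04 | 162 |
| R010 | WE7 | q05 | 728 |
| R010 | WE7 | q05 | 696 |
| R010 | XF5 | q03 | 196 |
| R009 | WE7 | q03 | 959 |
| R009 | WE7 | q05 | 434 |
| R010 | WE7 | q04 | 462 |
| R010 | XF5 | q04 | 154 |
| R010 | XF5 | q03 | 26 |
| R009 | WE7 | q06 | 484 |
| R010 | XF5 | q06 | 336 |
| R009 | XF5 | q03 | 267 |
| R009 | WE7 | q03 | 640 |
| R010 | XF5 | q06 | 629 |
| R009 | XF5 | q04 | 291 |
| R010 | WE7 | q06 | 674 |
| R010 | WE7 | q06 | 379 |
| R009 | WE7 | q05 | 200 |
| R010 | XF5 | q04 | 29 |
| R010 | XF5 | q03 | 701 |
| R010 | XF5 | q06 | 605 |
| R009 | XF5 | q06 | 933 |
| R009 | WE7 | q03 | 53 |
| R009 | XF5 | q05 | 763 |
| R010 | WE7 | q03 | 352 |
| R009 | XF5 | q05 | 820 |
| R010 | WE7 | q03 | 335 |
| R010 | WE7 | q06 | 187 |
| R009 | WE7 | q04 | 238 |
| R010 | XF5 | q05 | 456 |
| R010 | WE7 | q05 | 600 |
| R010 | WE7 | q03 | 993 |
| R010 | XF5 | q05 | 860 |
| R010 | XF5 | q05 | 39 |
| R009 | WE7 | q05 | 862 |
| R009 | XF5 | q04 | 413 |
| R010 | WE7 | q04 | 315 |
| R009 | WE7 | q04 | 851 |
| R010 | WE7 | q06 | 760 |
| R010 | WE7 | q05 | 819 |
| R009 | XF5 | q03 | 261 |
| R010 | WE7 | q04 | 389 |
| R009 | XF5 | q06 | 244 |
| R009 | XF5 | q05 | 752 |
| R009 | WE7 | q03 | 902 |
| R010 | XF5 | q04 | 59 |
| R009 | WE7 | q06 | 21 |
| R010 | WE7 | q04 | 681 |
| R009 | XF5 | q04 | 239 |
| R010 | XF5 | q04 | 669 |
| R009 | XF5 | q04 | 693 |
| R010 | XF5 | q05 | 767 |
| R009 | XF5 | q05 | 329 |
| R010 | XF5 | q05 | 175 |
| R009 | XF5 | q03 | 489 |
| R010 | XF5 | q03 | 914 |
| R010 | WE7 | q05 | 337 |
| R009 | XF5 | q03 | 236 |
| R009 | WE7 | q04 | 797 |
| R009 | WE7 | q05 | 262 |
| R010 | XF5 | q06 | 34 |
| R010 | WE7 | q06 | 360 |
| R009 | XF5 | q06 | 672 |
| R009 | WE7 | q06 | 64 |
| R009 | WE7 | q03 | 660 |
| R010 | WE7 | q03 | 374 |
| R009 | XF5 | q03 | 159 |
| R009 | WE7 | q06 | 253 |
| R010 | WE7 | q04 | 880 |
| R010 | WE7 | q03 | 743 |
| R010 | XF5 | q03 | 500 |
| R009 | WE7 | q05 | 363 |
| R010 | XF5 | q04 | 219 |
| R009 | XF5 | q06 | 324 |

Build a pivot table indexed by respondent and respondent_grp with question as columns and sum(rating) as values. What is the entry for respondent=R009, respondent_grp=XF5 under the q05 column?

Rows with respondent=R009, respondent_grp=XF5 and question=q05: rating values are 369, 763, 820, 752, 329.
369 + 763 + 820 + 752 + 329 = 3033.

3033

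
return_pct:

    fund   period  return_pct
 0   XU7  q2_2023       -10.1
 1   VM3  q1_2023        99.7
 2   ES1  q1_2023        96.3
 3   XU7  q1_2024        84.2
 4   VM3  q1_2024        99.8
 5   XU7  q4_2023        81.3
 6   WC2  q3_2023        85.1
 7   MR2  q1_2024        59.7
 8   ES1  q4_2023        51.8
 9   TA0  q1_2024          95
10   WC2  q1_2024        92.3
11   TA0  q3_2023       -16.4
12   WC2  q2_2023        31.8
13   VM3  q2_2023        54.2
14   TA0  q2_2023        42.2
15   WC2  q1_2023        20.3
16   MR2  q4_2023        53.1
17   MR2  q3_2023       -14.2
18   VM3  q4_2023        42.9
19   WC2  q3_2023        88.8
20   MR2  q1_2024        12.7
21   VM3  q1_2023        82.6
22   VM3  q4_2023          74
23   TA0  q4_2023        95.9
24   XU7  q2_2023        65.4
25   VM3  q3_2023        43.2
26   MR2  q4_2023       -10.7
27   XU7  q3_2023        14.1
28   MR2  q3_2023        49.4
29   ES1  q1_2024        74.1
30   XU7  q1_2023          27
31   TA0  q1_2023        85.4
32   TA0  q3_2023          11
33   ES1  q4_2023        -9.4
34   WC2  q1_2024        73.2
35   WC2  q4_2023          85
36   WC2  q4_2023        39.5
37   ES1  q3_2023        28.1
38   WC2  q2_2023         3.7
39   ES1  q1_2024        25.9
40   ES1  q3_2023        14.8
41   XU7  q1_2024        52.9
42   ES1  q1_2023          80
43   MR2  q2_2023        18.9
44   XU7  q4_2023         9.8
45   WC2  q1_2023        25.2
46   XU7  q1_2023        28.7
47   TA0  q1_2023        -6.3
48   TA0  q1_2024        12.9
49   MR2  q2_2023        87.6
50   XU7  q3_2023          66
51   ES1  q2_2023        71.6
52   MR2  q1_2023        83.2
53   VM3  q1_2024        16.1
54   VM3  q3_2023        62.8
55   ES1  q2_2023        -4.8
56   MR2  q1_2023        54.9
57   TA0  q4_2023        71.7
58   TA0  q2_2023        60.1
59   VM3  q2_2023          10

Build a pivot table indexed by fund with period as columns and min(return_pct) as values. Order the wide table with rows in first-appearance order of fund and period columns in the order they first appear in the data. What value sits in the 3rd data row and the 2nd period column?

80

With rows in first-appearance order of fund, row 3 is fund=ES1. period columns in first-appearance order: q2_2023, q1_2023, q1_2024, q4_2023, q3_2023; column 2 is q1_2023.
Long rows with fund=ES1, period=q1_2023: min(96.3, 80) = 80.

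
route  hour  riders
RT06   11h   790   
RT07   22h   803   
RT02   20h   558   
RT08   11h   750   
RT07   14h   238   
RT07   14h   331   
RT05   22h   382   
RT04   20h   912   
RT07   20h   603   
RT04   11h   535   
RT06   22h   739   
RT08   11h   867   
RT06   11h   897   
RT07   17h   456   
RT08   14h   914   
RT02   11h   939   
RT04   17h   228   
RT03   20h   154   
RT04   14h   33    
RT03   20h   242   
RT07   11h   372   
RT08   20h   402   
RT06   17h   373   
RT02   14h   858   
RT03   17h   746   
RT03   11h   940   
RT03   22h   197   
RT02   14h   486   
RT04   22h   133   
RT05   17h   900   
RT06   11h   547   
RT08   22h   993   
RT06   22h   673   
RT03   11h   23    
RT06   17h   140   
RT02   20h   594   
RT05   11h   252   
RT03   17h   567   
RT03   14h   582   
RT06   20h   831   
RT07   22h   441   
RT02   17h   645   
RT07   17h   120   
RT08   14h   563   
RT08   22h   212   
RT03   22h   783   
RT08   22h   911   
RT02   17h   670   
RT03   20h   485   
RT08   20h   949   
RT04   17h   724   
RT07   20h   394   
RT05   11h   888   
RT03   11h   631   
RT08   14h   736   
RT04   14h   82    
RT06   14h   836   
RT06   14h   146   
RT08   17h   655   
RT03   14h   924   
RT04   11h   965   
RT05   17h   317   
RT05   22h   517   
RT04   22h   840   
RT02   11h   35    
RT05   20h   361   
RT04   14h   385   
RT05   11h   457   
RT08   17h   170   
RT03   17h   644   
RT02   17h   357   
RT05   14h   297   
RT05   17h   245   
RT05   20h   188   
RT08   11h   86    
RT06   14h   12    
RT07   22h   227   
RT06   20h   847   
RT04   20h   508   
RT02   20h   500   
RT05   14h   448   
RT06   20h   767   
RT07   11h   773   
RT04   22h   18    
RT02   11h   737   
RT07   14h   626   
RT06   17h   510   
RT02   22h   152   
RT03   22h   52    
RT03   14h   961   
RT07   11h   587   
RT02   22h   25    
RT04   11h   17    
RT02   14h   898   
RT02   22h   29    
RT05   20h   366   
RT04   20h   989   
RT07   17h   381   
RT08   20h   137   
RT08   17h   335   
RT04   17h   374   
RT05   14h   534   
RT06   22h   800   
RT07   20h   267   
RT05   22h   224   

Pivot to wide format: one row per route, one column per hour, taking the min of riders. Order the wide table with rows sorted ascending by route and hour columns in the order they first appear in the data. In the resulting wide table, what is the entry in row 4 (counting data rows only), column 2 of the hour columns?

224

With rows sorted ascending by route, row 4 is route=RT05. hour columns in first-appearance order: 11h, 22h, 20h, 14h, 17h; column 2 is 22h.
Long rows with route=RT05, hour=22h: min(382, 517, 224) = 224.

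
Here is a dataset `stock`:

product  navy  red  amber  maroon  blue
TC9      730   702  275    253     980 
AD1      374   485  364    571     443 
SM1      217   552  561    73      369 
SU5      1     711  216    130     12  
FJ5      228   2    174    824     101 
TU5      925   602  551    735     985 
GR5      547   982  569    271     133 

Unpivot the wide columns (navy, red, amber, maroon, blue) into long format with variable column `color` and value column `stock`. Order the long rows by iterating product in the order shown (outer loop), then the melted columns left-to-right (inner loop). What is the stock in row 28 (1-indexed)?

551

35 rows total (7 × 5). Row 28: index ⌊(28-1)/5⌋ = 5 into product → TU5; (28-1) mod 5 = 2 into the melted columns → amber.
So row 28 is (TU5, amber, 551); stock = 551.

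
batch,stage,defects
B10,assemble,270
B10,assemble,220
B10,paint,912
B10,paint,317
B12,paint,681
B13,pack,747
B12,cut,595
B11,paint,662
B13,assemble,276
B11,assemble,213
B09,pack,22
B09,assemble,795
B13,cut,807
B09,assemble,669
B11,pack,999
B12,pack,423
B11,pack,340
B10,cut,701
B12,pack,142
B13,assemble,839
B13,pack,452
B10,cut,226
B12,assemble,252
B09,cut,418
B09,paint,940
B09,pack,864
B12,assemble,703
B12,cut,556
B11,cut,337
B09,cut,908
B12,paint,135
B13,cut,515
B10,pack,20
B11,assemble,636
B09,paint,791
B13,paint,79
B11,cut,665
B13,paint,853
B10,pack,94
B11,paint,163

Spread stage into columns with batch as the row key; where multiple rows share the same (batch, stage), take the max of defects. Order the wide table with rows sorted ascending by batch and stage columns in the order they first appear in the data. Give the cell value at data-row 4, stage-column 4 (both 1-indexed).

595

With rows sorted ascending by batch, row 4 is batch=B12. stage columns in first-appearance order: assemble, paint, pack, cut; column 4 is cut.
Long rows with batch=B12, stage=cut: max(595, 556) = 595.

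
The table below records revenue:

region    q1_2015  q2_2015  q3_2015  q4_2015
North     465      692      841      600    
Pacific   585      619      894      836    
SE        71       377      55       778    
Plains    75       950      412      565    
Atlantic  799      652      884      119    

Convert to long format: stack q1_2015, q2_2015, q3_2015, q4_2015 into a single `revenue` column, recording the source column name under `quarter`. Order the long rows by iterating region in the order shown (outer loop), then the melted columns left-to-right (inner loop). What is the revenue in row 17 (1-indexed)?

20 rows total (5 × 4). Row 17: index ⌊(17-1)/4⌋ = 4 into region → Atlantic; (17-1) mod 4 = 0 into the melted columns → q1_2015.
So row 17 is (Atlantic, q1_2015, 799); revenue = 799.

799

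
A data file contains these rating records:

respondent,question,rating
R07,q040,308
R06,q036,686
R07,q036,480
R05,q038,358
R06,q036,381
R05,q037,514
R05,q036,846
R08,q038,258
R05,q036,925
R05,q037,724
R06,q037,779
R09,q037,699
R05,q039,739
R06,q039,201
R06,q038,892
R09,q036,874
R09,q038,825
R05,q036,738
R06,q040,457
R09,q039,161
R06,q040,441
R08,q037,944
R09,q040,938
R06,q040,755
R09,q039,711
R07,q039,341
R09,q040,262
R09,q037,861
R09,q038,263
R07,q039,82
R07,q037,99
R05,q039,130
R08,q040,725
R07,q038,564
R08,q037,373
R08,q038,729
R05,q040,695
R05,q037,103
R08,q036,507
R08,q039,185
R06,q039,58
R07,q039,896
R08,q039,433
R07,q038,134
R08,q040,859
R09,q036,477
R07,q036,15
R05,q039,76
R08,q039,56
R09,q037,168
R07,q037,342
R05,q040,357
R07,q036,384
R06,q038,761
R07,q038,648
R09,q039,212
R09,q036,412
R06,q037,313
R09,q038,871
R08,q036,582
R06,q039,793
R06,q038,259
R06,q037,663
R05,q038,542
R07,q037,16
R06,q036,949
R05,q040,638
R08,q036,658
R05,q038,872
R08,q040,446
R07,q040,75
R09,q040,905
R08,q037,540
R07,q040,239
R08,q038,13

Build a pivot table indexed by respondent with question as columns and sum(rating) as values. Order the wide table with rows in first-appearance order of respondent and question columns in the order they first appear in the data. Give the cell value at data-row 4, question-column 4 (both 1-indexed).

With rows in first-appearance order of respondent, row 4 is respondent=R08. question columns in first-appearance order: q040, q036, q038, q037, q039; column 4 is q037.
Long rows with respondent=R08, question=q037: 944 + 373 + 540 = 1857.

1857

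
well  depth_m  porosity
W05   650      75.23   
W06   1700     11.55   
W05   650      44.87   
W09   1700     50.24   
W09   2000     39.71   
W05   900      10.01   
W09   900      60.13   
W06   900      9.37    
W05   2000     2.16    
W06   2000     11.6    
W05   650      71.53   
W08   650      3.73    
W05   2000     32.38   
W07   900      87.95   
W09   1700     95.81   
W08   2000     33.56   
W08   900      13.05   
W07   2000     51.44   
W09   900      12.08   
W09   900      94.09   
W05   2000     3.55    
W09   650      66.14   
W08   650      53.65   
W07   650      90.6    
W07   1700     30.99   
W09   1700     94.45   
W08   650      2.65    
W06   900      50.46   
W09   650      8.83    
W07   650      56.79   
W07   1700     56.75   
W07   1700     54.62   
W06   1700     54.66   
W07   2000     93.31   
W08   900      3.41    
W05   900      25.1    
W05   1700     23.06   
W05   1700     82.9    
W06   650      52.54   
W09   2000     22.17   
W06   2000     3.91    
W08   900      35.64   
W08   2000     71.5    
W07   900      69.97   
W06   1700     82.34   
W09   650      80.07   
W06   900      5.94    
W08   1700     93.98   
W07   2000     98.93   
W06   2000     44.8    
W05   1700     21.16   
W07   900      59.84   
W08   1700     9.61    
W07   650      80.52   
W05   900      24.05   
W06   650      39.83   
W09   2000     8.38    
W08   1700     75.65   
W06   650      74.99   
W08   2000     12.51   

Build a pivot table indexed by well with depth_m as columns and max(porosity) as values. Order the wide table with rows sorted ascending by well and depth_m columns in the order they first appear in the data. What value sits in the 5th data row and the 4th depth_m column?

94.09

With rows sorted ascending by well, row 5 is well=W09. depth_m columns in first-appearance order: 650, 1700, 2000, 900; column 4 is 900.
Long rows with well=W09, depth_m=900: max(60.13, 12.08, 94.09) = 94.09.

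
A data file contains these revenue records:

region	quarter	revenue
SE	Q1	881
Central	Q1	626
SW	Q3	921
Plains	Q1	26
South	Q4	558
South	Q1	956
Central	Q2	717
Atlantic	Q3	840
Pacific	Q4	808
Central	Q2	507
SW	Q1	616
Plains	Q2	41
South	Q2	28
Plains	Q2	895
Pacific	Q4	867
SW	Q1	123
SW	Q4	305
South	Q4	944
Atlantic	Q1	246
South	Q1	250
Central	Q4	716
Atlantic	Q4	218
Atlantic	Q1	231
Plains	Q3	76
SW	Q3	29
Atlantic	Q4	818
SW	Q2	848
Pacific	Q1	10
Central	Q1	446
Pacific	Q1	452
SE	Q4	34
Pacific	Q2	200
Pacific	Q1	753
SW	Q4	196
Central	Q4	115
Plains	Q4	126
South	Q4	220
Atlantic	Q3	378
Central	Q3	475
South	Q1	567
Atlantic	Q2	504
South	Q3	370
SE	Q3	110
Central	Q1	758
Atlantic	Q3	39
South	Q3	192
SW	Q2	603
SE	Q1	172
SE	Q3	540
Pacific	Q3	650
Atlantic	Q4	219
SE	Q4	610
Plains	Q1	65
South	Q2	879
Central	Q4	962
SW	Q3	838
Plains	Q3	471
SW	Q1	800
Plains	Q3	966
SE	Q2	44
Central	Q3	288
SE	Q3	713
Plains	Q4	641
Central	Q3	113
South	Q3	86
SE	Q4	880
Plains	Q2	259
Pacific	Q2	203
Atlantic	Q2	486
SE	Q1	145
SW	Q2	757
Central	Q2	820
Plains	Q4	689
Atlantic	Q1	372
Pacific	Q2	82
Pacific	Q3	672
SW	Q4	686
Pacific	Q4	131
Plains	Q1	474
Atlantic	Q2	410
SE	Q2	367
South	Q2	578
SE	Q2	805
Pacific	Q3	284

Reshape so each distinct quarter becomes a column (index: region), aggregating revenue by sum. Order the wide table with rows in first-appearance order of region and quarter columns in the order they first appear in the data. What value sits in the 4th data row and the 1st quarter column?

565

With rows in first-appearance order of region, row 4 is region=Plains. quarter columns in first-appearance order: Q1, Q3, Q4, Q2; column 1 is Q1.
Long rows with region=Plains, quarter=Q1: 26 + 65 + 474 = 565.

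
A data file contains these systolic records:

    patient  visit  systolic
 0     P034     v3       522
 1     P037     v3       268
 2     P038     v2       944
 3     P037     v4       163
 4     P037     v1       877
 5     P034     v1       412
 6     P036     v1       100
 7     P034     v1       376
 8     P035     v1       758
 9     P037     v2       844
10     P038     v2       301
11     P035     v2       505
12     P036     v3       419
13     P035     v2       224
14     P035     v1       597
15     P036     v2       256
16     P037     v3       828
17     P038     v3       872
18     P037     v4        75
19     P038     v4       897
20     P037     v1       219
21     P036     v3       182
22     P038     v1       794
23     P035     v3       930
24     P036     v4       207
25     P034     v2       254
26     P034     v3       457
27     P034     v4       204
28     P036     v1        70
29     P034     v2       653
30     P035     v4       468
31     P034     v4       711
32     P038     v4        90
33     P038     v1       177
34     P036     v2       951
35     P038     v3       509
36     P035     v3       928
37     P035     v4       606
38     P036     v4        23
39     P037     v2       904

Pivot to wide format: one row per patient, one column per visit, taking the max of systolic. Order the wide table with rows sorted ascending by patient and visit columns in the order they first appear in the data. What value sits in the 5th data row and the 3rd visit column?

897

With rows sorted ascending by patient, row 5 is patient=P038. visit columns in first-appearance order: v3, v2, v4, v1; column 3 is v4.
Long rows with patient=P038, visit=v4: max(897, 90) = 897.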